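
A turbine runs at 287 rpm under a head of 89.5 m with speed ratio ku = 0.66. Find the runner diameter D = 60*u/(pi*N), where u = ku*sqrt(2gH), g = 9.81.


u = 0.66 * sqrt(2*9.81*89.5) = 27.6570 m/s
D = 60 * 27.6570 / (pi * 287) = 1.8405 m


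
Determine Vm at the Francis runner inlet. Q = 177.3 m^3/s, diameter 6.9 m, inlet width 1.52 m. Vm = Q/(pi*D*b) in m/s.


Vm = 177.3 / (pi * 6.9 * 1.52) = 5.3810 m/s


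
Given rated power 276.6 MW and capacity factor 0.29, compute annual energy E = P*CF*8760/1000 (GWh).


E = 276.6 * 0.29 * 8760 / 1000 = 702.6746 GWh


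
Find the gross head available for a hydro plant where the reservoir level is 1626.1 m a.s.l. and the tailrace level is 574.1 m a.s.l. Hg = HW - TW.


Hg = 1626.1 - 574.1 = 1052.0000 m


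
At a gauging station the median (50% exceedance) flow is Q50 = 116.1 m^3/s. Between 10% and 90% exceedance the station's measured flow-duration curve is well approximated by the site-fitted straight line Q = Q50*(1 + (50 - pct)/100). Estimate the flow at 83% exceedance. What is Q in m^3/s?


Q = 116.1 * (1 + (50 - 83)/100) = 77.7870 m^3/s


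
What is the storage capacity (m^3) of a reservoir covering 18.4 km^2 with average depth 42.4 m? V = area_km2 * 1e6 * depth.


V = 18.4 * 1e6 * 42.4 = 7.8016e+08 m^3


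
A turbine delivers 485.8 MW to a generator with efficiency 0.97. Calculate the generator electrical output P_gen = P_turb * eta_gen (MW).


P_gen = 485.8 * 0.97 = 471.2260 MW


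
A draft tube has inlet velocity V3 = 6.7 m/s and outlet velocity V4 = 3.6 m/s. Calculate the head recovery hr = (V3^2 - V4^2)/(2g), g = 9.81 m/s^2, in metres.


hr = (6.7^2 - 3.6^2) / (2*9.81) = 1.6274 m


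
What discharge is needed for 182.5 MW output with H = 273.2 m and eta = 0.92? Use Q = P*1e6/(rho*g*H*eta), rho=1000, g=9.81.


Q = 182.5 * 1e6 / (1000 * 9.81 * 273.2 * 0.92) = 74.0160 m^3/s


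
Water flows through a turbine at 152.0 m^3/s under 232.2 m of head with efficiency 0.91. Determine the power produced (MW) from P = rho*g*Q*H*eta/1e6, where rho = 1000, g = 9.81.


P = 1000 * 9.81 * 152.0 * 232.2 * 0.91 / 1e6 = 315.0766 MW


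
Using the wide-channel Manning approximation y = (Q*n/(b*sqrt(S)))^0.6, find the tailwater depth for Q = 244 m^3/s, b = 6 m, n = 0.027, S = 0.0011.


y = (244 * 0.027 / (6 * 0.0011^0.5))^0.6 = 8.1648 m


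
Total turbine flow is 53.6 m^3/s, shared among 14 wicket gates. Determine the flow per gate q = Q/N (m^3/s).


q = 53.6 / 14 = 3.8286 m^3/s


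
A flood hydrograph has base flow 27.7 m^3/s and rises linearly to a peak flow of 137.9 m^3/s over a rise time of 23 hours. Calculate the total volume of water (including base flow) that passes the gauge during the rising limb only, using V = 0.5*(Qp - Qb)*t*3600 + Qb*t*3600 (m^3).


V = 0.5*(137.9 - 27.7)*23*3600 + 27.7*23*3600 = 6.8558e+06 m^3


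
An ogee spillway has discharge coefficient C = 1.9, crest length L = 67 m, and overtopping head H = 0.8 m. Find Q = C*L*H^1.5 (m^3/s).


Q = 1.9 * 67 * 0.8^1.5 = 91.0885 m^3/s


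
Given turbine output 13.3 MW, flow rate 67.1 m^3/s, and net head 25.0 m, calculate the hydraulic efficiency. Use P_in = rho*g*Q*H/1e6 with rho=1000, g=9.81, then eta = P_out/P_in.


P_in = 1000 * 9.81 * 67.1 * 25.0 / 1e6 = 16.4563 MW
eta = 13.3 / 16.4563 = 0.8082


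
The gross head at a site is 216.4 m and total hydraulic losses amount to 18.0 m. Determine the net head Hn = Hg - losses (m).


Hn = 216.4 - 18.0 = 198.4000 m


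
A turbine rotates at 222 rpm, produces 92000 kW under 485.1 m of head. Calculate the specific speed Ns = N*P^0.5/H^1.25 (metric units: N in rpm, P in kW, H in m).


Ns = 222 * 92000^0.5 / 485.1^1.25 = 29.5773


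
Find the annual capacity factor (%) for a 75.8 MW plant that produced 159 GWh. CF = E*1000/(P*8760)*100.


CF = 159 * 1000 / (75.8 * 8760) * 100 = 23.9455 %


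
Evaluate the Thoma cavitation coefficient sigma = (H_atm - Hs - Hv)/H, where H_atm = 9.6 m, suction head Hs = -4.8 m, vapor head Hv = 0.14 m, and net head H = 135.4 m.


sigma = (9.6 - (-4.8) - 0.14) / 135.4 = 0.1053


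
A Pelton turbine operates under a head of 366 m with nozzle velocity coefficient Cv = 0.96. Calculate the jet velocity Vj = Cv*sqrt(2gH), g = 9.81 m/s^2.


Vj = 0.96 * sqrt(2*9.81*366) = 81.3507 m/s


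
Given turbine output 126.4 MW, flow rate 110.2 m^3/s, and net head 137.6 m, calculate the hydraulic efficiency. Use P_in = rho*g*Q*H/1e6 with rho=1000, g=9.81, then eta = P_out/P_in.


P_in = 1000 * 9.81 * 110.2 * 137.6 / 1e6 = 148.7541 MW
eta = 126.4 / 148.7541 = 0.8497


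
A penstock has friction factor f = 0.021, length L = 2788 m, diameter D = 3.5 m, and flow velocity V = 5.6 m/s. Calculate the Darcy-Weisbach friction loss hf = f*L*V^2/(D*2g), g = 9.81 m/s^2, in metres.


hf = 0.021 * 2788 * 5.6^2 / (3.5 * 2 * 9.81) = 26.7375 m


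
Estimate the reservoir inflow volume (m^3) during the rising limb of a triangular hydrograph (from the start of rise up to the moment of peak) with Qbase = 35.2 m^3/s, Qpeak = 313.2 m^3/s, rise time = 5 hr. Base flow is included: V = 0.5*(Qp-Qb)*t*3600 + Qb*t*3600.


V = 0.5*(313.2 - 35.2)*5*3600 + 35.2*5*3600 = 3.1356e+06 m^3


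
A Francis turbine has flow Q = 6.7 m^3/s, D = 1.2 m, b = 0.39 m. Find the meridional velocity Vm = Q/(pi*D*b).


Vm = 6.7 / (pi * 1.2 * 0.39) = 4.5570 m/s


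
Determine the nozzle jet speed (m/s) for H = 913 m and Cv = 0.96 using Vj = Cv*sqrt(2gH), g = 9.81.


Vj = 0.96 * sqrt(2*9.81*913) = 128.4861 m/s


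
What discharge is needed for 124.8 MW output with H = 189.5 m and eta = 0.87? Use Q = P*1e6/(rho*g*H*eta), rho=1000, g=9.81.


Q = 124.8 * 1e6 / (1000 * 9.81 * 189.5 * 0.87) = 77.1644 m^3/s


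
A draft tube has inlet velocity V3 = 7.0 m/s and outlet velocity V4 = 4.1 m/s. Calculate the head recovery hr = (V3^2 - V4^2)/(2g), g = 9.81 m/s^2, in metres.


hr = (7.0^2 - 4.1^2) / (2*9.81) = 1.6407 m


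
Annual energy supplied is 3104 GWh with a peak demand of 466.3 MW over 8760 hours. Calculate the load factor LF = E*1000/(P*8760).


LF = 3104 * 1000 / (466.3 * 8760) = 0.7599


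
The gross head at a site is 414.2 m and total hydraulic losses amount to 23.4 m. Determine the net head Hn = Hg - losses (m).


Hn = 414.2 - 23.4 = 390.8000 m


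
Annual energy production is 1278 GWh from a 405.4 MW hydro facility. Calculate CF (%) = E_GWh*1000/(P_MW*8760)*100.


CF = 1278 * 1000 / (405.4 * 8760) * 100 = 35.9868 %


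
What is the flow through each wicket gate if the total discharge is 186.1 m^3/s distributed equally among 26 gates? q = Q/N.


q = 186.1 / 26 = 7.1577 m^3/s


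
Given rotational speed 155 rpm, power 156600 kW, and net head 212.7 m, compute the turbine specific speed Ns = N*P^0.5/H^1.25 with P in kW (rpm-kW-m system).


Ns = 155 * 156600^0.5 / 212.7^1.25 = 75.5124


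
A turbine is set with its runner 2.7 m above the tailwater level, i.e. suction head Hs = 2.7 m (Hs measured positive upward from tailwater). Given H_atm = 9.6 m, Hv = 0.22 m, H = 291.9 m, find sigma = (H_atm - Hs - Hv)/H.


sigma = (9.6 - 2.7 - 0.22) / 291.9 = 0.0229


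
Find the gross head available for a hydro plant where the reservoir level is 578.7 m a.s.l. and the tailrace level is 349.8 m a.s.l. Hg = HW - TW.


Hg = 578.7 - 349.8 = 228.9000 m


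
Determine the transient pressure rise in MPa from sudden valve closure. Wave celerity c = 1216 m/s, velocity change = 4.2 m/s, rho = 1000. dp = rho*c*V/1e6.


dp = 1000 * 1216 * 4.2 / 1e6 = 5.1072 MPa


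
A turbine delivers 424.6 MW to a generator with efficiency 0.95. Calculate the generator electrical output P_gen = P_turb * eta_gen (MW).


P_gen = 424.6 * 0.95 = 403.3700 MW


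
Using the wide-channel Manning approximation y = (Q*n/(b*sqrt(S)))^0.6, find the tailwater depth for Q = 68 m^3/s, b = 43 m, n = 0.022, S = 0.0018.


y = (68 * 0.022 / (43 * 0.0018^0.5))^0.6 = 0.8878 m


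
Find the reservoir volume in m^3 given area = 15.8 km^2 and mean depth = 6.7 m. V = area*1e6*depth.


V = 15.8 * 1e6 * 6.7 = 1.0586e+08 m^3


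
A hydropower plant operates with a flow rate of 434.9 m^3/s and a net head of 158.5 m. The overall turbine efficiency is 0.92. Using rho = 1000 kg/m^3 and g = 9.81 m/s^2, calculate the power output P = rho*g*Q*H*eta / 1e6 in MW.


P = 1000 * 9.81 * 434.9 * 158.5 * 0.92 / 1e6 = 622.1219 MW


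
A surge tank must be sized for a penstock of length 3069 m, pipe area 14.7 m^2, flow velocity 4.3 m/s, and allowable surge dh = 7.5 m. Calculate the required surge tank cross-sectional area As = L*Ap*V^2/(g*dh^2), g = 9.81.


As = 3069 * 14.7 * 4.3^2 / (9.81 * 7.5^2) = 1511.6791 m^2


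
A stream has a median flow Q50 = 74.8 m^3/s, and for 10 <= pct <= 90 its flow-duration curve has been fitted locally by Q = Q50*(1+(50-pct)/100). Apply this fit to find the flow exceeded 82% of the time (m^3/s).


Q = 74.8 * (1 + (50 - 82)/100) = 50.8640 m^3/s


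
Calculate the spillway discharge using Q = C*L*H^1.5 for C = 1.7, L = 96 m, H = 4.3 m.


Q = 1.7 * 96 * 4.3^1.5 = 1455.2005 m^3/s


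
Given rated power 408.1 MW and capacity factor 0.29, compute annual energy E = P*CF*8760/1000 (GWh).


E = 408.1 * 0.29 * 8760 / 1000 = 1036.7372 GWh


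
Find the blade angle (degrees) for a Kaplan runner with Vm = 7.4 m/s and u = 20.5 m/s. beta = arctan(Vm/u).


beta = arctan(7.4 / 20.5) = 19.8483 degrees


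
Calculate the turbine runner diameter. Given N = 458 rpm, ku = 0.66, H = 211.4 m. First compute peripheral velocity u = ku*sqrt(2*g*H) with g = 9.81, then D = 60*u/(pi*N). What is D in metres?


u = 0.66 * sqrt(2*9.81*211.4) = 42.5056 m/s
D = 60 * 42.5056 / (pi * 458) = 1.7725 m


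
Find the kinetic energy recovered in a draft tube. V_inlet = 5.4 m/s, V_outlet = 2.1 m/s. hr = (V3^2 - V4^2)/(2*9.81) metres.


hr = (5.4^2 - 2.1^2) / (2*9.81) = 1.2615 m


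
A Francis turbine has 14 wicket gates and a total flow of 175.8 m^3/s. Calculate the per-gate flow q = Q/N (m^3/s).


q = 175.8 / 14 = 12.5571 m^3/s


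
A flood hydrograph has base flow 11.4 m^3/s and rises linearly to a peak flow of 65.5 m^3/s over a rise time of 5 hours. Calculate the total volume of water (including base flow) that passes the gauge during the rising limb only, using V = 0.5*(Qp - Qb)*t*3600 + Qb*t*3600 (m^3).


V = 0.5*(65.5 - 11.4)*5*3600 + 11.4*5*3600 = 692100.0000 m^3


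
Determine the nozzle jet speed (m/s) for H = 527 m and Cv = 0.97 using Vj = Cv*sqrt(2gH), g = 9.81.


Vj = 0.97 * sqrt(2*9.81*527) = 98.6340 m/s


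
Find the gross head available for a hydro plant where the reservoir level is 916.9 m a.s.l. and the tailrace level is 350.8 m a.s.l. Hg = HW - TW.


Hg = 916.9 - 350.8 = 566.1000 m


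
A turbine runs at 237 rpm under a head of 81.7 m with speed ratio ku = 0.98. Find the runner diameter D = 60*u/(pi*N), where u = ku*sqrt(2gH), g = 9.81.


u = 0.98 * sqrt(2*9.81*81.7) = 39.2362 m/s
D = 60 * 39.2362 / (pi * 237) = 3.1618 m


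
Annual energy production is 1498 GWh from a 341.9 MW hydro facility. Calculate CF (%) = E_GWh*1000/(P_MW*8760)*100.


CF = 1498 * 1000 / (341.9 * 8760) * 100 = 50.0160 %


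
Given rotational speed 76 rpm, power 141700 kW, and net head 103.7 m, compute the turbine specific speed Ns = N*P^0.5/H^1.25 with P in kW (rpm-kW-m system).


Ns = 76 * 141700^0.5 / 103.7^1.25 = 86.4520


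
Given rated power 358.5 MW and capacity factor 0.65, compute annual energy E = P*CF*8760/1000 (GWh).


E = 358.5 * 0.65 * 8760 / 1000 = 2041.2990 GWh


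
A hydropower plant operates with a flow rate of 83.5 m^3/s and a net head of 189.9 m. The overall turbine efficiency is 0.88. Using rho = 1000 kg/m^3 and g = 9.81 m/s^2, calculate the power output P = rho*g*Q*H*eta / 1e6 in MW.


P = 1000 * 9.81 * 83.5 * 189.9 * 0.88 / 1e6 = 136.8873 MW


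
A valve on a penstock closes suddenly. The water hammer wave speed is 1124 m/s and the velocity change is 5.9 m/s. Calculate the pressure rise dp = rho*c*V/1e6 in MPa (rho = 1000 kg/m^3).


dp = 1000 * 1124 * 5.9 / 1e6 = 6.6316 MPa


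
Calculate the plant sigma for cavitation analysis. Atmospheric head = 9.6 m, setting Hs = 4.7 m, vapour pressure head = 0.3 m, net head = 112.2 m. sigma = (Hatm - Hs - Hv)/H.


sigma = (9.6 - 4.7 - 0.3) / 112.2 = 0.0410


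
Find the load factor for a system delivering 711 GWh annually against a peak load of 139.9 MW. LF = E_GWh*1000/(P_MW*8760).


LF = 711 * 1000 / (139.9 * 8760) = 0.5802


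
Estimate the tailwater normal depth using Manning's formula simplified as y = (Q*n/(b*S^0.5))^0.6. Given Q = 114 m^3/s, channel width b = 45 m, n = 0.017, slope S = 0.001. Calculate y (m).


y = (114 * 0.017 / (45 * 0.001^0.5))^0.6 = 1.2036 m


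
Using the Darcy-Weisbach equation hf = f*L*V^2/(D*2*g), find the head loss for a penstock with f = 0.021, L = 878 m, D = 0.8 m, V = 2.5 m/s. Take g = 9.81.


hf = 0.021 * 878 * 2.5^2 / (0.8 * 2 * 9.81) = 7.3418 m


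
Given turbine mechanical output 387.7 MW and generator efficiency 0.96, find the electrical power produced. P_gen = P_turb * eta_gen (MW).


P_gen = 387.7 * 0.96 = 372.1920 MW


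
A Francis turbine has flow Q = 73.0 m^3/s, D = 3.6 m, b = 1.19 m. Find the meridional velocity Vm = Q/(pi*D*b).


Vm = 73.0 / (pi * 3.6 * 1.19) = 5.4240 m/s


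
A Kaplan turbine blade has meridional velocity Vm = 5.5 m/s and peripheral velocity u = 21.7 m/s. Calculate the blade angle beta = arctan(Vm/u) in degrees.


beta = arctan(5.5 / 21.7) = 14.2225 degrees


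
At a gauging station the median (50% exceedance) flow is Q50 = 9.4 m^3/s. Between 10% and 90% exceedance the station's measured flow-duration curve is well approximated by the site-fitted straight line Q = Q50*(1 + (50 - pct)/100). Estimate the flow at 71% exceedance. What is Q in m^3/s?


Q = 9.4 * (1 + (50 - 71)/100) = 7.4260 m^3/s


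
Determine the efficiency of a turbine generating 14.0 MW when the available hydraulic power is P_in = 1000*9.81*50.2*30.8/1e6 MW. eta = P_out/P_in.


P_in = 1000 * 9.81 * 50.2 * 30.8 / 1e6 = 15.1678 MW
eta = 14.0 / 15.1678 = 0.9230


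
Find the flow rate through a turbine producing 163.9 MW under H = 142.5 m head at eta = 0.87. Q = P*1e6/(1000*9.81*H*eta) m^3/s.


Q = 163.9 * 1e6 / (1000 * 9.81 * 142.5 * 0.87) = 134.7646 m^3/s


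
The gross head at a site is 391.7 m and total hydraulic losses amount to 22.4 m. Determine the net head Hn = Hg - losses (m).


Hn = 391.7 - 22.4 = 369.3000 m


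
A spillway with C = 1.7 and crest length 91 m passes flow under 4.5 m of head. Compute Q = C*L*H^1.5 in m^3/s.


Q = 1.7 * 91 * 4.5^1.5 = 1476.7572 m^3/s


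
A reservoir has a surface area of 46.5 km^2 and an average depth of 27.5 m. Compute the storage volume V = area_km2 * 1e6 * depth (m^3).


V = 46.5 * 1e6 * 27.5 = 1.2788e+09 m^3


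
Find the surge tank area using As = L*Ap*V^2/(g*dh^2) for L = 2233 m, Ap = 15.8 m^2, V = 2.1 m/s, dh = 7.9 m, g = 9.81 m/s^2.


As = 2233 * 15.8 * 2.1^2 / (9.81 * 7.9^2) = 254.1331 m^2


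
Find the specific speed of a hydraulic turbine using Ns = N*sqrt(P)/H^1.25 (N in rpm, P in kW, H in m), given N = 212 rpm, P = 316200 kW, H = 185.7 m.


Ns = 212 * 316200^0.5 / 185.7^1.25 = 173.9009


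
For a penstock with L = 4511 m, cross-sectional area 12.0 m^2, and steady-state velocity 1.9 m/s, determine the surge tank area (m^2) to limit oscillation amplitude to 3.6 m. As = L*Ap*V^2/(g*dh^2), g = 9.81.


As = 4511 * 12.0 * 1.9^2 / (9.81 * 3.6^2) = 1537.0474 m^2


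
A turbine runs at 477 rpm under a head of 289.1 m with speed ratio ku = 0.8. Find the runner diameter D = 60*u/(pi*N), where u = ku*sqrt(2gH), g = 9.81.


u = 0.8 * sqrt(2*9.81*289.1) = 60.2509 m/s
D = 60 * 60.2509 / (pi * 477) = 2.4124 m


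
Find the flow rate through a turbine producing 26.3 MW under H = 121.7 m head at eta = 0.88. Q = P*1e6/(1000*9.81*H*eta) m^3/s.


Q = 26.3 * 1e6 / (1000 * 9.81 * 121.7 * 0.88) = 25.0330 m^3/s


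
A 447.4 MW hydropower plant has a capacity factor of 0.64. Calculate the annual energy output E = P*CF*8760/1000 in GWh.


E = 447.4 * 0.64 * 8760 / 1000 = 2508.3034 GWh


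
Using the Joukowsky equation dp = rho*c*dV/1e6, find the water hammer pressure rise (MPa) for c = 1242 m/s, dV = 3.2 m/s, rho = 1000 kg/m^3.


dp = 1000 * 1242 * 3.2 / 1e6 = 3.9744 MPa


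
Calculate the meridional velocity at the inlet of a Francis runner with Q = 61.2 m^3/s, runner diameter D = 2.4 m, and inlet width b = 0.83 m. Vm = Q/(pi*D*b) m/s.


Vm = 61.2 / (pi * 2.4 * 0.83) = 9.7794 m/s


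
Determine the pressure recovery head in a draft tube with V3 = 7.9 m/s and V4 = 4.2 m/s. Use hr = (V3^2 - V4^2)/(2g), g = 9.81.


hr = (7.9^2 - 4.2^2) / (2*9.81) = 2.2819 m


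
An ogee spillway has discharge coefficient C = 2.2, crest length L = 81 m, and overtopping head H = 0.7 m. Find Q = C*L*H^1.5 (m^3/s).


Q = 2.2 * 81 * 0.7^1.5 = 104.3650 m^3/s


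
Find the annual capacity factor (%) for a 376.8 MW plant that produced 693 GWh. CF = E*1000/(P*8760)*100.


CF = 693 * 1000 / (376.8 * 8760) * 100 = 20.9951 %


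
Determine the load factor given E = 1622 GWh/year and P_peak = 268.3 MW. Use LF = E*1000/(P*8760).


LF = 1622 * 1000 / (268.3 * 8760) = 0.6901


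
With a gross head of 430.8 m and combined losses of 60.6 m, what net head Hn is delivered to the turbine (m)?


Hn = 430.8 - 60.6 = 370.2000 m


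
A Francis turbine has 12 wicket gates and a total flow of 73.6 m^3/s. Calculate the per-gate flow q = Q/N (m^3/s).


q = 73.6 / 12 = 6.1333 m^3/s


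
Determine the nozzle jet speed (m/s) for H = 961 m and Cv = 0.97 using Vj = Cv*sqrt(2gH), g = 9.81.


Vj = 0.97 * sqrt(2*9.81*961) = 133.1935 m/s


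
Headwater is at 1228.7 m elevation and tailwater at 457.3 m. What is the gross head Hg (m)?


Hg = 1228.7 - 457.3 = 771.4000 m


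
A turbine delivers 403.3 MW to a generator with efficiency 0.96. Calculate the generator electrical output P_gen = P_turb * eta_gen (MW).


P_gen = 403.3 * 0.96 = 387.1680 MW


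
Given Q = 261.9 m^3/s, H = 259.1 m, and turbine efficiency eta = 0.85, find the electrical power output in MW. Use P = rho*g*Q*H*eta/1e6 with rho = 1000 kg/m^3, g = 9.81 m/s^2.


P = 1000 * 9.81 * 261.9 * 259.1 * 0.85 / 1e6 = 565.8364 MW


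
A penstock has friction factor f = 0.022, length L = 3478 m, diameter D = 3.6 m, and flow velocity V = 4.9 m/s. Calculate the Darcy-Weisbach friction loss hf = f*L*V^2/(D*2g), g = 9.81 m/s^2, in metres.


hf = 0.022 * 3478 * 4.9^2 / (3.6 * 2 * 9.81) = 26.0102 m


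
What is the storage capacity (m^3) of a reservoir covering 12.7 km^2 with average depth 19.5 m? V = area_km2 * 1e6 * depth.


V = 12.7 * 1e6 * 19.5 = 2.4765e+08 m^3


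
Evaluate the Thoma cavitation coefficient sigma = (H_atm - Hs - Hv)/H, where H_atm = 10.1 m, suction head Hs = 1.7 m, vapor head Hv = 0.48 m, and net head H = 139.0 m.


sigma = (10.1 - 1.7 - 0.48) / 139.0 = 0.0570


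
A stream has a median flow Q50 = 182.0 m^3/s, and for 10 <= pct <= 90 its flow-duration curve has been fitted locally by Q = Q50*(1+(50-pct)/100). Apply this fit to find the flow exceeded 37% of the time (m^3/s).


Q = 182.0 * (1 + (50 - 37)/100) = 205.6600 m^3/s


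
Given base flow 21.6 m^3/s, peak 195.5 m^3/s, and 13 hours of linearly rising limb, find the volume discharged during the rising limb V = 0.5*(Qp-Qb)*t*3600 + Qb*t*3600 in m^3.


V = 0.5*(195.5 - 21.6)*13*3600 + 21.6*13*3600 = 5.0801e+06 m^3


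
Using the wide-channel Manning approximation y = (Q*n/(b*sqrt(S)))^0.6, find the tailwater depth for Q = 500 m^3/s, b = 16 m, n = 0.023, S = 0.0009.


y = (500 * 0.023 / (16 * 0.0009^0.5))^0.6 = 6.7247 m


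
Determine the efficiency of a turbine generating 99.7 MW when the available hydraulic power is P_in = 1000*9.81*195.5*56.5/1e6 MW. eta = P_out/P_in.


P_in = 1000 * 9.81 * 195.5 * 56.5 / 1e6 = 108.3588 MW
eta = 99.7 / 108.3588 = 0.9201


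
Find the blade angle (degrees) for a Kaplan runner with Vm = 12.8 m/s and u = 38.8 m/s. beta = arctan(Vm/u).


beta = arctan(12.8 / 38.8) = 18.2576 degrees


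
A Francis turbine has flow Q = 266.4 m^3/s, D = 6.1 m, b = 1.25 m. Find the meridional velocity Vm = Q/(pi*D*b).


Vm = 266.4 / (pi * 6.1 * 1.25) = 11.1210 m/s


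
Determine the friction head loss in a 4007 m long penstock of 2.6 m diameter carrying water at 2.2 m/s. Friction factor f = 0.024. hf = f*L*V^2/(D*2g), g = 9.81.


hf = 0.024 * 4007 * 2.2^2 / (2.6 * 2 * 9.81) = 9.1244 m


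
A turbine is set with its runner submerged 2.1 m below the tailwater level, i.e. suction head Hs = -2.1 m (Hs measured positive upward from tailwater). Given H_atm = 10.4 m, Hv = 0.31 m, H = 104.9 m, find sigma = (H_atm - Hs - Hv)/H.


sigma = (10.4 - (-2.1) - 0.31) / 104.9 = 0.1162


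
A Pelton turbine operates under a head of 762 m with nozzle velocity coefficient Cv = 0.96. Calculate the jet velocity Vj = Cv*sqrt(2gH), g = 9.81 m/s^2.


Vj = 0.96 * sqrt(2*9.81*762) = 117.3811 m/s


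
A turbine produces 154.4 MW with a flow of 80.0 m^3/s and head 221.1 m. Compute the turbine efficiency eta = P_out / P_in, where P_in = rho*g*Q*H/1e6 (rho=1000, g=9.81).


P_in = 1000 * 9.81 * 80.0 * 221.1 / 1e6 = 173.5193 MW
eta = 154.4 / 173.5193 = 0.8898


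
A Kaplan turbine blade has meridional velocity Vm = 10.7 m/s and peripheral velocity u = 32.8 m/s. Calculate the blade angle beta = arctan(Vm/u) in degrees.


beta = arctan(10.7 / 32.8) = 18.0673 degrees


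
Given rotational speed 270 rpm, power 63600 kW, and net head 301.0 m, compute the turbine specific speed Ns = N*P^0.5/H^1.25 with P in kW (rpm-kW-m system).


Ns = 270 * 63600^0.5 / 301.0^1.25 = 54.3106


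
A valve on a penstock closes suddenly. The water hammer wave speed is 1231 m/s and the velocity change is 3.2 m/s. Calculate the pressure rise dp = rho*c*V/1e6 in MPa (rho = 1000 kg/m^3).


dp = 1000 * 1231 * 3.2 / 1e6 = 3.9392 MPa


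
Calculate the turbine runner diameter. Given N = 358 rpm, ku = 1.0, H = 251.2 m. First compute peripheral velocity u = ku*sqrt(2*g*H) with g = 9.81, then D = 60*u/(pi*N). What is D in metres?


u = 1.0 * sqrt(2*9.81*251.2) = 70.2036 m/s
D = 60 * 70.2036 / (pi * 358) = 3.7452 m


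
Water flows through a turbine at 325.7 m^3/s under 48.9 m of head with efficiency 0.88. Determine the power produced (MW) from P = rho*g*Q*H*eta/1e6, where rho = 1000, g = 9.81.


P = 1000 * 9.81 * 325.7 * 48.9 * 0.88 / 1e6 = 137.4923 MW


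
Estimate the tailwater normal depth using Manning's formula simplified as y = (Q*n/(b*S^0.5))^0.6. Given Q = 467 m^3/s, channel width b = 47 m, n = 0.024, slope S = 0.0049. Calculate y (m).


y = (467 * 0.024 / (47 * 0.0049^0.5))^0.6 = 2.0864 m


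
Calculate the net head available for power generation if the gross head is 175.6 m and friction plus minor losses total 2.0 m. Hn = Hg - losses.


Hn = 175.6 - 2.0 = 173.6000 m


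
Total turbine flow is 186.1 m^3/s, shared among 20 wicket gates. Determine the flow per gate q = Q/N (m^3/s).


q = 186.1 / 20 = 9.3050 m^3/s


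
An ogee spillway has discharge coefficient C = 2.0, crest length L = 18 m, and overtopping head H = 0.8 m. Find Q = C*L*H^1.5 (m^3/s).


Q = 2.0 * 18 * 0.8^1.5 = 25.7595 m^3/s


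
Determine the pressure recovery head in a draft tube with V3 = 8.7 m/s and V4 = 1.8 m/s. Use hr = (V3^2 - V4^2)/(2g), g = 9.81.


hr = (8.7^2 - 1.8^2) / (2*9.81) = 3.6927 m


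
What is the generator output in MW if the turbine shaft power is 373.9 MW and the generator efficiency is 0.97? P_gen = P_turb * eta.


P_gen = 373.9 * 0.97 = 362.6830 MW


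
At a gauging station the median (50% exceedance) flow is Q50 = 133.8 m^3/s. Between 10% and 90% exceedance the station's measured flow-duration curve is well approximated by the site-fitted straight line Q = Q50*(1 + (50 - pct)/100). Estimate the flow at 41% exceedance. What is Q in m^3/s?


Q = 133.8 * (1 + (50 - 41)/100) = 145.8420 m^3/s


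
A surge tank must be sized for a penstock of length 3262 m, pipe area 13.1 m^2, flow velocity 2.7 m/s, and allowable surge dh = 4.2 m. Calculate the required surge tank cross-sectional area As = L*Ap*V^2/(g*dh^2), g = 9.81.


As = 3262 * 13.1 * 2.7^2 / (9.81 * 4.2^2) = 1800.1769 m^2


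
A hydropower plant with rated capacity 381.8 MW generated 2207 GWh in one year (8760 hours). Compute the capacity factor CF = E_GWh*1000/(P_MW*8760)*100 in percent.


CF = 2207 * 1000 / (381.8 * 8760) * 100 = 65.9876 %


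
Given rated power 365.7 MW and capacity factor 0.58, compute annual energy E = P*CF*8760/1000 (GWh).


E = 365.7 * 0.58 * 8760 / 1000 = 1858.0486 GWh


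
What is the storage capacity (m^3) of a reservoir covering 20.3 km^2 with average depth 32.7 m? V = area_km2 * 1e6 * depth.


V = 20.3 * 1e6 * 32.7 = 6.6381e+08 m^3


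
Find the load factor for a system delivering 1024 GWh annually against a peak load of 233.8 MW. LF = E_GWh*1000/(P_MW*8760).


LF = 1024 * 1000 / (233.8 * 8760) = 0.5000


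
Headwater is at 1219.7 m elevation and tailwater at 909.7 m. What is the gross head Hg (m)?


Hg = 1219.7 - 909.7 = 310.0000 m


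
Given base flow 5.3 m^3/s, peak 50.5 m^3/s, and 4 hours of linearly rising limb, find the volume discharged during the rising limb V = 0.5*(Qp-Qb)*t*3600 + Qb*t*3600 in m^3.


V = 0.5*(50.5 - 5.3)*4*3600 + 5.3*4*3600 = 401760.0000 m^3


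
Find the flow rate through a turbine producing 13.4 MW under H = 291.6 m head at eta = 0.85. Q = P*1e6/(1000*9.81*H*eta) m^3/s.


Q = 13.4 * 1e6 / (1000 * 9.81 * 291.6 * 0.85) = 5.5110 m^3/s


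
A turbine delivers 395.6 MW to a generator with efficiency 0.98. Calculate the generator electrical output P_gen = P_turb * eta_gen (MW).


P_gen = 395.6 * 0.98 = 387.6880 MW


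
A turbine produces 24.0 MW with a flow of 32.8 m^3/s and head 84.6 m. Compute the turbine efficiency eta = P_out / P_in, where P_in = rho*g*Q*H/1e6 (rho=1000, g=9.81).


P_in = 1000 * 9.81 * 32.8 * 84.6 / 1e6 = 27.2216 MW
eta = 24.0 / 27.2216 = 0.8817


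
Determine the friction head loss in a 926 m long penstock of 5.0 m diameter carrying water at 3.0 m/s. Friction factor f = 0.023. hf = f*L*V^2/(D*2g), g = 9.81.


hf = 0.023 * 926 * 3.0^2 / (5.0 * 2 * 9.81) = 1.9539 m


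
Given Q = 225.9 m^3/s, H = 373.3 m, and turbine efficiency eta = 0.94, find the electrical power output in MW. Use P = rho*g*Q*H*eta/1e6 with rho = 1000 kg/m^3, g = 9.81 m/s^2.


P = 1000 * 9.81 * 225.9 * 373.3 * 0.94 / 1e6 = 777.6266 MW


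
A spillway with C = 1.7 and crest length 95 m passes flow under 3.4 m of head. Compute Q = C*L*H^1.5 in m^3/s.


Q = 1.7 * 95 * 3.4^1.5 = 1012.4904 m^3/s


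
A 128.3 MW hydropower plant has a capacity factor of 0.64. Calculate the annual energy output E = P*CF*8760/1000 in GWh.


E = 128.3 * 0.64 * 8760 / 1000 = 719.3011 GWh


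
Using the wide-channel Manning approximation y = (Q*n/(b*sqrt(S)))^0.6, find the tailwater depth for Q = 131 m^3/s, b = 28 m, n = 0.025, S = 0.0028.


y = (131 * 0.025 / (28 * 0.0028^0.5))^0.6 = 1.6095 m


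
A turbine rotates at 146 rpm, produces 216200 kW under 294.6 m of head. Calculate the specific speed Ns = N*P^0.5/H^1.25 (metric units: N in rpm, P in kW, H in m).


Ns = 146 * 216200^0.5 / 294.6^1.25 = 55.6211


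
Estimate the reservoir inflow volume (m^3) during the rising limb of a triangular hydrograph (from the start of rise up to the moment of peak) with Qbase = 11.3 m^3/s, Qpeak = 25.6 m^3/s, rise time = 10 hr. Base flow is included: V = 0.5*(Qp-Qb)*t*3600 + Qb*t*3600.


V = 0.5*(25.6 - 11.3)*10*3600 + 11.3*10*3600 = 664200.0000 m^3


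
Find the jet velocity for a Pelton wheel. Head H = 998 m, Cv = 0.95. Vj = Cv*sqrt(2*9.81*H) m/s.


Vj = 0.95 * sqrt(2*9.81*998) = 132.9347 m/s


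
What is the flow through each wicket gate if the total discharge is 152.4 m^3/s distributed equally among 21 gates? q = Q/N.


q = 152.4 / 21 = 7.2571 m^3/s


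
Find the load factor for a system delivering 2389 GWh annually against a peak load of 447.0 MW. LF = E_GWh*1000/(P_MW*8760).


LF = 2389 * 1000 / (447.0 * 8760) = 0.6101


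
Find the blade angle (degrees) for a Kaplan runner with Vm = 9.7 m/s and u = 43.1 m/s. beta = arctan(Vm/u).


beta = arctan(9.7 / 43.1) = 12.6835 degrees


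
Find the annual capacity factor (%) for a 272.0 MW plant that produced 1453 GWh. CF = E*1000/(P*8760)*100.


CF = 1453 * 1000 / (272.0 * 8760) * 100 = 60.9807 %


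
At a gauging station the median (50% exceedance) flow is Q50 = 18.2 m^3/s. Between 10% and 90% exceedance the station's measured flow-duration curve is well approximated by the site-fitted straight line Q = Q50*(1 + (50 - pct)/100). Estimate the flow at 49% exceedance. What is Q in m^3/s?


Q = 18.2 * (1 + (50 - 49)/100) = 18.3820 m^3/s


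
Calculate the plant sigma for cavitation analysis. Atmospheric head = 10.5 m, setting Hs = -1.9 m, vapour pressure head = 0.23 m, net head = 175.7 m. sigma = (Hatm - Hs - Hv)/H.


sigma = (10.5 - (-1.9) - 0.23) / 175.7 = 0.0693


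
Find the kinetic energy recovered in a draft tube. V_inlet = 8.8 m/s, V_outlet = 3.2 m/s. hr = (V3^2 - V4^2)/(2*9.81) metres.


hr = (8.8^2 - 3.2^2) / (2*9.81) = 3.4251 m


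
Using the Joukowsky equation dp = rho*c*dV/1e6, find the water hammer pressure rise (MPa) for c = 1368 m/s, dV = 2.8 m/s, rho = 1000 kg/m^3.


dp = 1000 * 1368 * 2.8 / 1e6 = 3.8304 MPa


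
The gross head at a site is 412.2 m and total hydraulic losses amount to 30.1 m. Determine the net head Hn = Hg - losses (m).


Hn = 412.2 - 30.1 = 382.1000 m


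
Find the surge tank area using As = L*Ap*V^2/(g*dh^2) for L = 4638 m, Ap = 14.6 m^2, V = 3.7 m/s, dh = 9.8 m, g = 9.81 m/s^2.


As = 4638 * 14.6 * 3.7^2 / (9.81 * 9.8^2) = 983.9338 m^2


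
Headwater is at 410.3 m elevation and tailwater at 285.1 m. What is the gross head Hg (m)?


Hg = 410.3 - 285.1 = 125.2000 m


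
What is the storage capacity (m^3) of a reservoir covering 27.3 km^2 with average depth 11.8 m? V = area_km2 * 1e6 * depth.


V = 27.3 * 1e6 * 11.8 = 3.2214e+08 m^3


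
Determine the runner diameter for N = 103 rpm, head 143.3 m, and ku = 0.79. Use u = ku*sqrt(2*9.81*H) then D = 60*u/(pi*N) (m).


u = 0.79 * sqrt(2*9.81*143.3) = 41.8890 m/s
D = 60 * 41.8890 / (pi * 103) = 7.7672 m


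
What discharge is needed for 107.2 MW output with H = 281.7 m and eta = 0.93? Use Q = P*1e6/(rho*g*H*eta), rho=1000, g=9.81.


Q = 107.2 * 1e6 / (1000 * 9.81 * 281.7 * 0.93) = 41.7115 m^3/s


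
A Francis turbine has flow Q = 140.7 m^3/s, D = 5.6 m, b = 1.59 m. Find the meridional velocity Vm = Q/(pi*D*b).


Vm = 140.7 / (pi * 5.6 * 1.59) = 5.0299 m/s


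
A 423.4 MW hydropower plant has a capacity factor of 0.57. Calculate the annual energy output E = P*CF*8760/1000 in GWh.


E = 423.4 * 0.57 * 8760 / 1000 = 2114.1209 GWh


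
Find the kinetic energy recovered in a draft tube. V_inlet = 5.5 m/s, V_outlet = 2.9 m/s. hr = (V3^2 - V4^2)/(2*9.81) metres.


hr = (5.5^2 - 2.9^2) / (2*9.81) = 1.1131 m


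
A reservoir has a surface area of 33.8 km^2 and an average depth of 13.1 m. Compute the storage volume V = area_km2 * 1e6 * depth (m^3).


V = 33.8 * 1e6 * 13.1 = 4.4278e+08 m^3


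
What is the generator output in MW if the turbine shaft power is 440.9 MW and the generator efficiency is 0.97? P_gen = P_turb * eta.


P_gen = 440.9 * 0.97 = 427.6730 MW


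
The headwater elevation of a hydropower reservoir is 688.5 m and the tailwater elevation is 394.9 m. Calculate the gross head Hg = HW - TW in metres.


Hg = 688.5 - 394.9 = 293.6000 m


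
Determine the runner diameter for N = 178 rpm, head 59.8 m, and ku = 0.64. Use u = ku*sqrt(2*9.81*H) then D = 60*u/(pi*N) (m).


u = 0.64 * sqrt(2*9.81*59.8) = 21.9220 m/s
D = 60 * 21.9220 / (pi * 178) = 2.3521 m


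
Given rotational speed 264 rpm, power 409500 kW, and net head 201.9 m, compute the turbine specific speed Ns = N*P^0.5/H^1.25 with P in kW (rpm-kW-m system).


Ns = 264 * 409500^0.5 / 201.9^1.25 = 221.9783


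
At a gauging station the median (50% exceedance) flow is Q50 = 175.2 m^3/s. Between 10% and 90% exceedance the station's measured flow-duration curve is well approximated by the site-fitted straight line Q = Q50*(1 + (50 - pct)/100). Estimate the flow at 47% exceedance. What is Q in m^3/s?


Q = 175.2 * (1 + (50 - 47)/100) = 180.4560 m^3/s


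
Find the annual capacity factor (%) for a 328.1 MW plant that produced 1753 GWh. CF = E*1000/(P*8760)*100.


CF = 1753 * 1000 / (328.1 * 8760) * 100 = 60.9918 %


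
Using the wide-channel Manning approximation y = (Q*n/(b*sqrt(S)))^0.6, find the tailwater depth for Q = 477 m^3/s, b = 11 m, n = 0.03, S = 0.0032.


y = (477 * 0.03 / (11 * 0.0032^0.5))^0.6 = 6.5615 m


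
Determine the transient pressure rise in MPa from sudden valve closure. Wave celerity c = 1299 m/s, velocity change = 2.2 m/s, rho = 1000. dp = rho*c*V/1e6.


dp = 1000 * 1299 * 2.2 / 1e6 = 2.8578 MPa


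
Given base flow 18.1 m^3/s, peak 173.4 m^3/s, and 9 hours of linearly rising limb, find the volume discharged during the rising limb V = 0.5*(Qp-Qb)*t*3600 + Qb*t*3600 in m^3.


V = 0.5*(173.4 - 18.1)*9*3600 + 18.1*9*3600 = 3.1023e+06 m^3


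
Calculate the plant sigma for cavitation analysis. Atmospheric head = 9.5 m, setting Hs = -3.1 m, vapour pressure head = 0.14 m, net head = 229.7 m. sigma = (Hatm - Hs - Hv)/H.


sigma = (9.5 - (-3.1) - 0.14) / 229.7 = 0.0542


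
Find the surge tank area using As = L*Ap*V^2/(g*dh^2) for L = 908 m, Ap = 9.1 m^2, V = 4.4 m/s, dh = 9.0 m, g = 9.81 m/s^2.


As = 908 * 9.1 * 4.4^2 / (9.81 * 9.0^2) = 201.3161 m^2


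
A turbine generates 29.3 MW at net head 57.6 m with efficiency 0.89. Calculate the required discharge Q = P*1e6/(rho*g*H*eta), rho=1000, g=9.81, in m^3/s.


Q = 29.3 * 1e6 / (1000 * 9.81 * 57.6 * 0.89) = 58.2621 m^3/s


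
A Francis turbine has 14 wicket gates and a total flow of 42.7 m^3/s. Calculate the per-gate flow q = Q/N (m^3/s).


q = 42.7 / 14 = 3.0500 m^3/s


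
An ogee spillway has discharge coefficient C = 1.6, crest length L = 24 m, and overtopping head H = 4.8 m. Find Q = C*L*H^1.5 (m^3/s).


Q = 1.6 * 24 * 4.8^1.5 = 403.8249 m^3/s


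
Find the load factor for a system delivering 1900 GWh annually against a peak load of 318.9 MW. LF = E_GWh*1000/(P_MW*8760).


LF = 1900 * 1000 / (318.9 * 8760) = 0.6801


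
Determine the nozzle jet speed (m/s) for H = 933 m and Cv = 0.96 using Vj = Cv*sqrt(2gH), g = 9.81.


Vj = 0.96 * sqrt(2*9.81*933) = 129.8858 m/s


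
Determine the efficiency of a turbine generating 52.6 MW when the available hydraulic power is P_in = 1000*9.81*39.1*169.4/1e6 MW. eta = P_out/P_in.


P_in = 1000 * 9.81 * 39.1 * 169.4 / 1e6 = 64.9769 MW
eta = 52.6 / 64.9769 = 0.8095


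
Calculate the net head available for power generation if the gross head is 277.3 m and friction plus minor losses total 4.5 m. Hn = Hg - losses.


Hn = 277.3 - 4.5 = 272.8000 m


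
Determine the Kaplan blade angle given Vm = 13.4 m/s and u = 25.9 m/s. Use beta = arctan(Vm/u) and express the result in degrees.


beta = arctan(13.4 / 25.9) = 27.3559 degrees


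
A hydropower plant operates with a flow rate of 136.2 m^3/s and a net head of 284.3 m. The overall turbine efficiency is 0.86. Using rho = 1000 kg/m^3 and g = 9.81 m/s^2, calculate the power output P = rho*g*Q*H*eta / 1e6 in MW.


P = 1000 * 9.81 * 136.2 * 284.3 * 0.86 / 1e6 = 326.6792 MW


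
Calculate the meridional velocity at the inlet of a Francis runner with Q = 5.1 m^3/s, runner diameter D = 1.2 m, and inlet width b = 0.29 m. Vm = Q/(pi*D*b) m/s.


Vm = 5.1 / (pi * 1.2 * 0.29) = 4.6649 m/s


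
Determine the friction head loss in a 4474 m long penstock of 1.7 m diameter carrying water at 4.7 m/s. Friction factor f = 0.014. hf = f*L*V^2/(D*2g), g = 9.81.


hf = 0.014 * 4474 * 4.7^2 / (1.7 * 2 * 9.81) = 41.4832 m


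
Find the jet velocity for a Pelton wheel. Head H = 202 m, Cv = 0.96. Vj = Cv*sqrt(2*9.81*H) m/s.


Vj = 0.96 * sqrt(2*9.81*202) = 60.4361 m/s


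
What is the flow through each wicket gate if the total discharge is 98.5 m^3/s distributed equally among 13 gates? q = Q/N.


q = 98.5 / 13 = 7.5769 m^3/s


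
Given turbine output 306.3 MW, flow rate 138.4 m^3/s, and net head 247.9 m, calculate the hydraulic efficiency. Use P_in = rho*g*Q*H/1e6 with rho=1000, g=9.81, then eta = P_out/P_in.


P_in = 1000 * 9.81 * 138.4 * 247.9 / 1e6 = 336.5748 MW
eta = 306.3 / 336.5748 = 0.9101


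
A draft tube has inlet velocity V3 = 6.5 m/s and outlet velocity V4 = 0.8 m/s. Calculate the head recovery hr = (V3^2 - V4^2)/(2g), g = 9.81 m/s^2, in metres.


hr = (6.5^2 - 0.8^2) / (2*9.81) = 2.1208 m


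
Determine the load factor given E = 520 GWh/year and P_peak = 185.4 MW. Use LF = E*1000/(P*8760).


LF = 520 * 1000 / (185.4 * 8760) = 0.3202


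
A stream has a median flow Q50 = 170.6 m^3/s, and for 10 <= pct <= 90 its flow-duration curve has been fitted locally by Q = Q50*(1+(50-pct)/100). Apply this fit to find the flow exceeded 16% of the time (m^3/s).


Q = 170.6 * (1 + (50 - 16)/100) = 228.6040 m^3/s


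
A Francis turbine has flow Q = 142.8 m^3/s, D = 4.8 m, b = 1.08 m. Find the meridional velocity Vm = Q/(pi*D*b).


Vm = 142.8 / (pi * 4.8 * 1.08) = 8.7683 m/s


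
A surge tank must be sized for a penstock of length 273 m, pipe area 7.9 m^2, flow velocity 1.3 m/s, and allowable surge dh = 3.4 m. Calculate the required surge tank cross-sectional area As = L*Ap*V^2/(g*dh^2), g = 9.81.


As = 273 * 7.9 * 1.3^2 / (9.81 * 3.4^2) = 32.1403 m^2


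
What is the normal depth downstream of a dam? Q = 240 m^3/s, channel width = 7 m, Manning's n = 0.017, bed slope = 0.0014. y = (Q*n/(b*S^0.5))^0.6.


y = (240 * 0.017 / (7 * 0.0014^0.5))^0.6 = 5.1940 m


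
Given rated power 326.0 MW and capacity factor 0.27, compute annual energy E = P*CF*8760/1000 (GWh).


E = 326.0 * 0.27 * 8760 / 1000 = 771.0552 GWh


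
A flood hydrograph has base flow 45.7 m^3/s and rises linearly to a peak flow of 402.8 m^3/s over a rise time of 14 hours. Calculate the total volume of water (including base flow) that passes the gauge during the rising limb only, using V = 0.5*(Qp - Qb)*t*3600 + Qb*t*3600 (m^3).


V = 0.5*(402.8 - 45.7)*14*3600 + 45.7*14*3600 = 1.1302e+07 m^3


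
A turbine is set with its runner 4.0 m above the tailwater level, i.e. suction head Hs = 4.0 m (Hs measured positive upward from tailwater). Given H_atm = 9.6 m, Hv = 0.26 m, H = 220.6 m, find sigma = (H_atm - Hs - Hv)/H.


sigma = (9.6 - 4.0 - 0.26) / 220.6 = 0.0242


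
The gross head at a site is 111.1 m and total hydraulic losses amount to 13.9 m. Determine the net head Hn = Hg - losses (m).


Hn = 111.1 - 13.9 = 97.2000 m


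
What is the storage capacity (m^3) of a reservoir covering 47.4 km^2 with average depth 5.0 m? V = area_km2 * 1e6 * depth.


V = 47.4 * 1e6 * 5.0 = 2.3700e+08 m^3


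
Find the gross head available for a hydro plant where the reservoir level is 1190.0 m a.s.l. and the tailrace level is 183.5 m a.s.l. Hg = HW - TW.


Hg = 1190.0 - 183.5 = 1006.5000 m


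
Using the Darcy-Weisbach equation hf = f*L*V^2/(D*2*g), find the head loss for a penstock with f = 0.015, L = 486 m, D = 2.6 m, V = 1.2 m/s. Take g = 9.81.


hf = 0.015 * 486 * 1.2^2 / (2.6 * 2 * 9.81) = 0.2058 m


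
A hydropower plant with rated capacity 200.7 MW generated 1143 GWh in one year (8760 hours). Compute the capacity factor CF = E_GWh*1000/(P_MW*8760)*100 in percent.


CF = 1143 * 1000 / (200.7 * 8760) * 100 = 65.0122 %
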